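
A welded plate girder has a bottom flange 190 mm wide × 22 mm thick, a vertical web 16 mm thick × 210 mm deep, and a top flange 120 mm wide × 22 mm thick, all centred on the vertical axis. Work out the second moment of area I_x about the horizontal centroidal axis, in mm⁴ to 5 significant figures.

Treat the section as a set of non-overlapping primitives; coordinates are from the bounding-box lower-left.
Bottom plate: 190 × 22, A = 4 180 mm², y = 11 mm, Ī = 168593.3 mm⁴.
Web plate: 16 × 210, A = 3 360 mm², y = 127 mm, Ī = 12 348 000 mm⁴.
Top plate: 120 × 22, A = 2 640 mm², y = 243 mm, Ī = 106 480 mm⁴.
Centroid: ȳ = ΣA·y / ΣA = 109.4519 mm.
Transfer each piece to the horizontal centroidal axis using Ī + A·d² with d = y − 109.4519:
  bottom plate: d = -98.45187 mm → contributes +40 684 372 mm⁴
  web plate: d = 17.54813 mm → contributes +13 382 668 mm⁴
  top plate: d = 133.5481 mm → contributes +47 191 155 mm⁴
Total I = 101 258 195 mm⁴.

I_x ≈ 1.0126 × 10⁸ mm⁴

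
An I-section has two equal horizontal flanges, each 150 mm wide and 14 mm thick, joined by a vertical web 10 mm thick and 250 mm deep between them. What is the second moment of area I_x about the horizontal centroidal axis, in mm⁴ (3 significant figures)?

I_x ≈ 8.63 × 10⁷ mm⁴

Split into non-overlapping primitives; take the origin at the lower-left of the bounding box.
Bottom flange: 150 × 14, A = 2 100 mm², y = 7 mm, Ī = 34 300 mm⁴.
Web: 10 × 250, A = 2 500 mm², y = 139 mm, Ī = 13 020 833 mm⁴.
Top flange: 150 × 14, A = 2 100 mm², y = 271 mm, Ī = 34 300 mm⁴.
By symmetry the centroid is at mid-height, ȳ = 139 mm.
Transfer each piece to the horizontal centroidal axis using Ī + A·d² with d = y − 139:
  bottom flange: d = -132 mm → contributes +36 624 700 mm⁴
  web: d = 0 mm → contributes +13 020 833 mm⁴
  top flange: d = 132 mm → contributes +36 624 700 mm⁴
Total I = 86 270 233 mm⁴.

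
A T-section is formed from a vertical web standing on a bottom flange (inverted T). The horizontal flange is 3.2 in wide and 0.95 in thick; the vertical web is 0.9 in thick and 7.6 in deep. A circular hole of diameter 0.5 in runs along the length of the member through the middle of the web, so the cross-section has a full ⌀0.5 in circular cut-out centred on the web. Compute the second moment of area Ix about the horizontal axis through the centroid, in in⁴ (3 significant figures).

Ix ≈ 71.3 in⁴

Treat the section as a set of non-overlapping primitives; coordinates are from the bounding-box lower-left.
Flange: 3.2 × 0.95, A = 3.04 in², y = 0.475 in, Ī = 0.22863 in⁴.
Web: 0.9 × 7.6, A = 6.84 in², y = 4.75 in, Ī = 32.923 in⁴.
Hole (subtracted): ⌀0.5, A = 0.19635 in², y = 4.75 in, Ī = 0.003068 in⁴.
Centroid: ȳ = ΣA·y / ΣA = 3.4079 in.
Transfer each piece to the horizontal axis through the centroid using Ī + A·d² with d = y − 3.4079:
  flange: d = -2.9329 in → contributes +26.379 in⁴
  web: d = 1.3421 in → contributes +45.243 in⁴
  hole: d = 1.3421 in → contributes −0.35672 in⁴
Total I = 71.265 in⁴.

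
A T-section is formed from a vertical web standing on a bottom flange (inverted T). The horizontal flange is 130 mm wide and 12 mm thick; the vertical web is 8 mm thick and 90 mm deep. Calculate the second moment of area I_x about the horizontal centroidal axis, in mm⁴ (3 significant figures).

I_x ≈ 1.79 × 10⁶ mm⁴

Decompose the section into non-overlapping parts with the origin at the bottom-left of its bounding rectangle.
Flange: 130 × 12, A = 1 560 mm², y = 6 mm, Ī = 18 720 mm⁴.
Web: 8 × 90, A = 720 mm², y = 57 mm, Ī = 486 000 mm⁴.
Centroid: ȳ = ΣA·y / ΣA = 22.105 mm.
Transfer each piece to the horizontal centroidal axis using Ī + A·d² with d = y − 22.105:
  flange: d = -16.105 mm → contributes +423 352 mm⁴
  web: d = 34.895 mm → contributes +1 362 703 mm⁴
Total I = 1 786 055 mm⁴.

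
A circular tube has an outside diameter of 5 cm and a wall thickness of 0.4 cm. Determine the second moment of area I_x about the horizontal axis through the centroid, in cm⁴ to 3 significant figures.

I_x ≈ 15.4 cm⁴

Decompose the section into non-overlapping parts with the origin at the bottom-left of its bounding rectangle.
Outer circle: ⌀5, A = 19.635 cm², y = 2.5 cm, Ī = 30.68 cm⁴.
Bore (subtracted): ⌀4.2, A = 13.854 cm², y = 2.5 cm, Ī = 15.275 cm⁴.
By symmetry the centroid is at mid-height, ȳ = 2.5 cm.
All pieces are centred on the horizontal axis through the centroid, so I = ΣĪ (holes subtracted) = 15.405 cm⁴.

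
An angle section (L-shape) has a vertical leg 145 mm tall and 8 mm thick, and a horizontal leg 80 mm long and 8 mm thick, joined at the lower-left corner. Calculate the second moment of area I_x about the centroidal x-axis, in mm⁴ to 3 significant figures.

Split into non-overlapping primitives; take the origin at the lower-left of the bounding box.
Vertical leg: 8 × 145, A = 1 160 mm², y = 72.5 mm, Ī = 2 032 417 mm⁴.
Horizontal leg (remainder): 72 × 8, A = 576 mm², y = 4 mm, Ī = 3 072 mm⁴.
Centroid: ȳ = ΣA·y / ΣA = 49.772 mm.
Transfer each piece to the centroidal x-axis using Ī + A·d² with d = y − 49.772:
  vertical leg: d = 22.728 mm → contributes +2 631 634 mm⁴
  horizontal leg (remainder): d = -45.772 mm → contributes +1 209 830 mm⁴
Total I = 3 841 464 mm⁴.

I_x ≈ 3.84 × 10⁶ mm⁴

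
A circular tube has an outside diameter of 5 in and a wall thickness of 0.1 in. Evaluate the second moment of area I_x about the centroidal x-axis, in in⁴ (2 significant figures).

I_x ≈ 4.6 in⁴

Break the section into simple shapes (no overlaps), measuring from the bottom-left corner of the bounding box.
Outer circle: ⌀5, A = 19.63 in², y = 2.5 in, Ī = 30.68 in⁴.
Bore (subtracted): ⌀4.8, A = 18.1 in², y = 2.5 in, Ī = 26.06 in⁴.
By symmetry the centroid is at mid-height, ȳ = 2.5 in.
All pieces are centred on the centroidal x-axis, so I = ΣĪ (holes subtracted) = 4.622 in⁴.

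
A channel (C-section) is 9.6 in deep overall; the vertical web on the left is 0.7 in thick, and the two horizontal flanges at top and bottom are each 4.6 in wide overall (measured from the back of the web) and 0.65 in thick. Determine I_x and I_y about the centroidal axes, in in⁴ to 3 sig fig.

I_x ≈ 153 in⁴, I_y ≈ 22.0 in⁴

Treat the section as a set of non-overlapping primitives; coordinates are from the bounding-box lower-left.
Web: 0.7 × 9.6, A = 6.72 in², y = 4.8 in, Ī = 51.61 in⁴.
Top flange (beyond web): 3.9 × 0.65, A = 2.535 in², y = 9.275 in, Ī = 0.089253 in⁴.
Bottom flange (beyond web): 3.9 × 0.65, A = 2.535 in², y = 0.325 in, Ī = 0.089253 in⁴.
By symmetry the centroid is at mid-height, ȳ = 4.8 in.
Transfer each piece to the centroidal x-axis using Ī + A·d² with d = y − 4.8:
  web: d = 0 in → contributes +51.61 in⁴
  top flange (beyond web): d = 4.475 in → contributes +50.854 in⁴
  bottom flange (beyond web): d = -4.475 in → contributes +50.854 in⁴
Total I = 153.32 in⁴.
For the y-axis: x̄ = 1.3391 in.
Repeating about the centroidal y-axis gives I_y = 21.988 in⁴.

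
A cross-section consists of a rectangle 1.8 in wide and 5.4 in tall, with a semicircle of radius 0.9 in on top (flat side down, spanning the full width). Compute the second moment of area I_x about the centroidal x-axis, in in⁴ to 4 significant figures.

Break the section into simple shapes (no overlaps), measuring from the bottom-left corner of the bounding box.
Rectangular body: 1.8 × 5.4, A = 9.72 in², y = 2.7 in, Ī = 23.6196 in⁴.
Semicircular cap: semicircle r = 0.9, A = 1.27235 in², y = 5.78197 in, Ī = 0.0720115 in⁴.
Centroid: ȳ = ΣA·y / ΣA = 3.05673 in.
Transfer each piece to the centroidal x-axis using Ī + A·d² with d = y − 3.05673:
  rectangular body: d = -0.356733 in → contributes +24.8566 in⁴
  semicircular cap: d = 2.72524 in → contributes +9.52163 in⁴
Total I = 34.3782 in⁴.

I_x ≈ 34.38 in⁴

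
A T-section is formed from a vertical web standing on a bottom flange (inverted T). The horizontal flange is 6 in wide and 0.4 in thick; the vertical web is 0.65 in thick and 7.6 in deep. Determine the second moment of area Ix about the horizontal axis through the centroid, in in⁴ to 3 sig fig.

Ix ≈ 49.7 in⁴

Decompose the section into non-overlapping parts with the origin at the bottom-left of its bounding rectangle.
Flange: 6 × 0.4, A = 2.4 in², y = 0.2 in, Ī = 0.032 in⁴.
Web: 0.65 × 7.6, A = 4.94 in², y = 4.2 in, Ī = 23.778 in⁴.
Centroid: ȳ = ΣA·y / ΣA = 2.8921 in.
Transfer each piece to the horizontal axis through the centroid using Ī + A·d² with d = y − 2.8921:
  flange: d = -2.6921 in → contributes +17.426 in⁴
  web: d = 1.3079 in → contributes +32.228 in⁴
Total I = 49.654 in⁴.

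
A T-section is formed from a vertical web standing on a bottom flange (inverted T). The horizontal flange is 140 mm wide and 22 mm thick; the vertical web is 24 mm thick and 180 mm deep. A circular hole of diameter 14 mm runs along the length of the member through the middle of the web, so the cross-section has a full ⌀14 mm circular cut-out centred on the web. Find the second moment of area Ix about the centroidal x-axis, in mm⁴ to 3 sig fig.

Ix ≈ 2.99 × 10⁷ mm⁴

Split into non-overlapping primitives; take the origin at the lower-left of the bounding box.
Flange: 140 × 22, A = 3 080 mm², y = 11 mm, Ī = 124 227 mm⁴.
Web: 24 × 180, A = 4 320 mm², y = 112 mm, Ī = 11 664 000 mm⁴.
Hole (subtracted): ⌀14, A = 153.94 mm², y = 112 mm, Ī = 1885.7 mm⁴.
Centroid: ȳ = ΣA·y / ΣA = 69.069 mm.
Transfer each piece to the centroidal x-axis using Ī + A·d² with d = y − 69.069:
  flange: d = -58.069 mm → contributes +10 510 048 mm⁴
  web: d = 42.931 mm → contributes +19 626 031 mm⁴
  hole: d = 42.931 mm → contributes −285 603 mm⁴
Total I = 29 850 475 mm⁴.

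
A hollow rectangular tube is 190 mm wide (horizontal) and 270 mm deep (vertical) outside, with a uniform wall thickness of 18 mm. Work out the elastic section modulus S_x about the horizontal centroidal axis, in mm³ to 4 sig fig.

Decompose the section into non-overlapping parts with the origin at the bottom-left of its bounding rectangle.
Outer rectangle: 190 × 270, A = 51 300 mm², y = 135 mm, Ī = 311 647 500 mm⁴.
Inner void (subtracted): 154 × 234, A = 36 036 mm², y = 135 mm, Ī = 164 432 268 mm⁴.
By symmetry the centroid is at mid-height, ȳ = 135 mm.
All pieces are centred on the horizontal centroidal axis, so I = ΣĪ (holes subtracted) = 147 215 232 mm⁴.
Extreme fibre distance c = 135 mm; S = I/c = 1 090 483 mm³.

S_x ≈ 1.090 × 10⁶ mm³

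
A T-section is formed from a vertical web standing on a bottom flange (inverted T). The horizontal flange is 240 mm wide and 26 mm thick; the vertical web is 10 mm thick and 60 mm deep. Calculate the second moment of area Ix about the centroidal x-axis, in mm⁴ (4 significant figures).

Ix ≈ 1.544 × 10⁶ mm⁴

Decompose the section into non-overlapping parts with the origin at the bottom-left of its bounding rectangle.
Flange: 240 × 26, A = 6 240 mm², y = 13 mm, Ī = 351 520 mm⁴.
Web: 10 × 60, A = 600 mm², y = 56 mm, Ī = 180 000 mm⁴.
Centroid: ȳ = ΣA·y / ΣA = 16.7719 mm.
Transfer each piece to the centroidal x-axis using Ī + A·d² with d = y − 16.7719:
  flange: d = -3.77193 mm → contributes +440 299 mm⁴
  web: d = 39.2281 mm → contributes +1 103 305 mm⁴
Total I = 1 543 604 mm⁴.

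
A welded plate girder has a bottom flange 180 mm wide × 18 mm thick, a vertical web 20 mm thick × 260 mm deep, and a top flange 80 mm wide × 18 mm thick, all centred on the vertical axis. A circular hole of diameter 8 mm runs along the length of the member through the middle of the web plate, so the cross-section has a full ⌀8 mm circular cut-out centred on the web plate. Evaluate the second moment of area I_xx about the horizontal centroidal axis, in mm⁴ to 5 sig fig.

I_xx ≈ 1.1347 × 10⁸ mm⁴

Split into non-overlapping primitives; take the origin at the lower-left of the bounding box.
Bottom plate: 180 × 18, A = 3 240 mm², y = 9 mm, Ī = 87 480 mm⁴.
Web plate: 20 × 260, A = 5 200 mm², y = 148 mm, Ī = 29 293 333 mm⁴.
Top plate: 80 × 18, A = 1 440 mm², y = 287 mm, Ī = 38 880 mm⁴.
Hole (subtracted): ⌀8, A = 50.26548 mm², y = 148 mm, Ī = 201.0619 mm⁴.
Centroid: ȳ = ΣA·y / ΣA = 122.5466 mm.
Transfer each piece to the horizontal centroidal axis using Ī + A·d² with d = y − 122.5466:
  bottom plate: d = -113.5466 mm → contributes +41 860 263 mm⁴
  web plate: d = 25.45338 mm → contributes +32 662 282 mm⁴
  top plate: d = 164.4534 mm → contributes +38 983 558 mm⁴
  hole: d = 25.45338 mm → contributes −32766.8 mm⁴
Total I = 113 473 336 mm⁴.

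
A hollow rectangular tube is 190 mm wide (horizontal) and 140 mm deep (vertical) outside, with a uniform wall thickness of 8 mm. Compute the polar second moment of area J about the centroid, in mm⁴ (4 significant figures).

J ≈ 4.139 × 10⁷ mm⁴

Treat the section as a set of non-overlapping primitives; coordinates are from the bounding-box lower-left.
Outer rectangle: 190 × 140, A = 26 600 mm², y = 70 mm, Ī = 43 446 667 mm⁴.
Inner void (subtracted): 174 × 124, A = 21 576 mm², y = 70 mm, Ī = 27 646 048 mm⁴.
By symmetry the centroid is at mid-height, ȳ = 70 mm.
All pieces are centred on the centroidal x-axis, so I = ΣĪ (holes subtracted) = 15 800 619 mm⁴.
Repeating about the centroidal y-axis gives I_y = 25 585 419 mm⁴.
Polar second moment: J = I_x + I_y = 41 386 037 mm⁴.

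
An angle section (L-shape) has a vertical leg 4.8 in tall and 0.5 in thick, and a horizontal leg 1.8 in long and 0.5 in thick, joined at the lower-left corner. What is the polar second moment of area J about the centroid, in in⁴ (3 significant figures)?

Decompose the section into non-overlapping parts with the origin at the bottom-left of its bounding rectangle.
Vertical leg: 0.5 × 4.8, A = 2.4 in², y = 2.4 in, Ī = 4.608 in⁴.
Horizontal leg (remainder): 1.3 × 0.5, A = 0.65 in², y = 0.25 in, Ī = 0.013542 in⁴.
Centroid: ȳ = ΣA·y / ΣA = 1.9418 in.
Transfer each piece to the centroidal x-axis using Ī + A·d² with d = y − 1.9418:
  vertical leg: d = 0.4582 in → contributes +5.1119 in⁴
  horizontal leg (remainder): d = -1.6918 in → contributes +1.874 in⁴
Total I = 6.9858 in⁴.
For the y-axis: x̄ = 0.4418 in.
Repeating about the centroidal y-axis gives I_y = 0.55584 in⁴.
Polar second moment: J = I_x + I_y = 7.5417 in⁴.

J ≈ 7.54 in⁴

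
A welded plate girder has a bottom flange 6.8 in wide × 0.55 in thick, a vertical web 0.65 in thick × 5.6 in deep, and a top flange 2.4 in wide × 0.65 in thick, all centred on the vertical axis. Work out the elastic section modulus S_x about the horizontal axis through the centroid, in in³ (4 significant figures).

Treat the section as a set of non-overlapping primitives; coordinates are from the bounding-box lower-left.
Bottom plate: 6.8 × 0.55, A = 3.74 in², y = 0.275 in, Ī = 0.0942792 in⁴.
Web plate: 0.65 × 5.6, A = 3.64 in², y = 3.35 in, Ī = 9.51253 in⁴.
Top plate: 2.4 × 0.65, A = 1.56 in², y = 6.475 in, Ī = 0.054925 in⁴.
Centroid: ȳ = ΣA·y / ΣA = 2.60889 in.
Transfer each piece to the horizontal axis through the centroid using Ī + A·d² with d = y − 2.60889:
  bottom plate: d = -2.33389 in → contributes +20.4663 in⁴
  web plate: d = 0.741107 in → contributes +11.5118 in⁴
  top plate: d = 3.86611 in → contributes +23.3719 in⁴
Total I = 55.3499 in⁴.
Extreme fibre distance c = 4.19111 in; S = I/c = 13.2065 in³.

S_x ≈ 13.21 in³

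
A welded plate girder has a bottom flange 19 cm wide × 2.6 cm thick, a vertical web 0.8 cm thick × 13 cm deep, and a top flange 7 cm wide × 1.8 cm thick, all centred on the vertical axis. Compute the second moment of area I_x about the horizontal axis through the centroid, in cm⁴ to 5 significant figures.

Break the section into simple shapes (no overlaps), measuring from the bottom-left corner of the bounding box.
Bottom plate: 19 × 2.6, A = 49.4 cm², y = 1.3 cm, Ī = 27.82867 cm⁴.
Web plate: 0.8 × 13, A = 10.4 cm², y = 9.1 cm, Ī = 146.4667 cm⁴.
Top plate: 7 × 1.8, A = 12.6 cm², y = 16.5 cm, Ī = 3.402 cm⁴.
Centroid: ȳ = ΣA·y / ΣA = 5.065746 cm.
Transfer each piece to the horizontal axis through the centroid using Ī + A·d² with d = y − 5.065746:
  bottom plate: d = -3.765746 cm → contributes +728.3623 cm⁴
  web plate: d = 4.034254 cm → contributes +315.7288 cm⁴
  top plate: d = 11.43425 cm → contributes +1650.753 cm⁴
Total I = 2694.844 cm⁴.

I_x ≈ 2694.8 cm⁴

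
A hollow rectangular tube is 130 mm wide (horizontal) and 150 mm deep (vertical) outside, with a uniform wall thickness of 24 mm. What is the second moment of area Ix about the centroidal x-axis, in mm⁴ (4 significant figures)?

Ix ≈ 2.931 × 10⁷ mm⁴

Split into non-overlapping primitives; take the origin at the lower-left of the bounding box.
Outer rectangle: 130 × 150, A = 19 500 mm², y = 75 mm, Ī = 36 562 500 mm⁴.
Inner void (subtracted): 82 × 102, A = 8 364 mm², y = 75 mm, Ī = 7 251 588 mm⁴.
By symmetry the centroid is at mid-height, ȳ = 75 mm.
All pieces are centred on the centroidal x-axis, so I = ΣĪ (holes subtracted) = 29 310 912 mm⁴.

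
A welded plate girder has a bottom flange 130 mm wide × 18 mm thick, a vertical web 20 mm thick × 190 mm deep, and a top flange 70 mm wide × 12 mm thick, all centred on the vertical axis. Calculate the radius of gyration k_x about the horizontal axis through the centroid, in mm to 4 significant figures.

Break the section into simple shapes (no overlaps), measuring from the bottom-left corner of the bounding box.
Bottom plate: 130 × 18, A = 2 340 mm², y = 9 mm, Ī = 63 180 mm⁴.
Web plate: 20 × 190, A = 3 800 mm², y = 113 mm, Ī = 11 431 667 mm⁴.
Top plate: 70 × 12, A = 840 mm², y = 214 mm, Ī = 10 080 mm⁴.
Centroid: ȳ = ΣA·y / ΣA = 90.2894 mm.
Transfer each piece to the horizontal axis through the centroid using Ī + A·d² with d = y − 90.2894:
  bottom plate: d = -81.2894 mm → contributes +15 525 821 mm⁴
  web plate: d = 22.7106 mm → contributes +13 391 598 mm⁴
  top plate: d = 123.711 mm → contributes +12 865 703 mm⁴
Total I = 41 783 122 mm⁴.
Radius of gyration: k = √(I/A) = √(41 783 122 / 6 980) = 77.37 mm.

k_x ≈ 77.37 mm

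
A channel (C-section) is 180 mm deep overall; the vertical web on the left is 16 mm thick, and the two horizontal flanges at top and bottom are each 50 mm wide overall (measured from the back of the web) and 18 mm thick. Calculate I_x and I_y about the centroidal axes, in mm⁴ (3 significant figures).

Decompose the section into non-overlapping parts with the origin at the bottom-left of its bounding rectangle.
Web: 16 × 180, A = 2 880 mm², y = 90 mm, Ī = 7 776 000 mm⁴.
Top flange (beyond web): 34 × 18, A = 612 mm², y = 171 mm, Ī = 16 524 mm⁴.
Bottom flange (beyond web): 34 × 18, A = 612 mm², y = 9 mm, Ī = 16 524 mm⁴.
By symmetry the centroid is at mid-height, ȳ = 90 mm.
Transfer each piece to the centroidal x-axis using Ī + A·d² with d = y − 90:
  web: d = 0 mm → contributes +7 776 000 mm⁴
  top flange (beyond web): d = 81 mm → contributes +4 031 856 mm⁴
  bottom flange (beyond web): d = -81 mm → contributes +4 031 856 mm⁴
Total I = 15 839 712 mm⁴.
For the y-axis: x̄ = 15.456 mm.
Repeating about the centroidal y-axis gives I_y = 716 194 mm⁴.

I_x ≈ 1.58 × 10⁷ mm⁴, I_y ≈ 7.16 × 10⁵ mm⁴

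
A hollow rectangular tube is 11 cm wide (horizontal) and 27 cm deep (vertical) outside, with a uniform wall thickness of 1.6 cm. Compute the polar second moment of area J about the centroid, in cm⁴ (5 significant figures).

J ≈ 1.1333 × 10⁴ cm⁴

Decompose the section into non-overlapping parts with the origin at the bottom-left of its bounding rectangle.
Outer rectangle: 11 × 27, A = 297 cm², y = 13.5 cm, Ī = 18042.75 cm⁴.
Inner void (subtracted): 7.8 × 23.8, A = 185.64 cm², y = 13.5 cm, Ī = 8762.827 cm⁴.
By symmetry the centroid is at mid-height, ȳ = 13.5 cm.
All pieces are centred on the centroidal x-axis, so I = ΣĪ (holes subtracted) = 9279.923 cm⁴.
Repeating about the centroidal y-axis gives I_y = 2053.555 cm⁴.
Polar second moment: J = I_x + I_y = 11333.48 cm⁴.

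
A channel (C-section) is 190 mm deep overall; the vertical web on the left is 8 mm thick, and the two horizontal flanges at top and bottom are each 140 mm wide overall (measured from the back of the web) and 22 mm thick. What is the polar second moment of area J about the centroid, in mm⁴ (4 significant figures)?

Treat the section as a set of non-overlapping primitives; coordinates are from the bounding-box lower-left.
Web: 8 × 190, A = 1 520 mm², y = 95 mm, Ī = 4 572 667 mm⁴.
Top flange (beyond web): 132 × 22, A = 2 904 mm², y = 179 mm, Ī = 117 128 mm⁴.
Bottom flange (beyond web): 132 × 22, A = 2 904 mm², y = 11 mm, Ī = 117 128 mm⁴.
By symmetry the centroid is at mid-height, ȳ = 95 mm.
Transfer each piece to the centroidal x-axis using Ī + A·d² with d = y − 95:
  web: d = 0 mm → contributes +4 572 667 mm⁴
  top flange (beyond web): d = 84 mm → contributes +20 607 752 mm⁴
  bottom flange (beyond web): d = -84 mm → contributes +20 607 752 mm⁴
Total I = 45 788 171 mm⁴.
For the y-axis: x̄ = 59.4803 mm.
Repeating about the centroidal y-axis gives I_y = 14 344 432 mm⁴.
Polar second moment: J = I_x + I_y = 60 132 603 mm⁴.

J ≈ 6.013 × 10⁷ mm⁴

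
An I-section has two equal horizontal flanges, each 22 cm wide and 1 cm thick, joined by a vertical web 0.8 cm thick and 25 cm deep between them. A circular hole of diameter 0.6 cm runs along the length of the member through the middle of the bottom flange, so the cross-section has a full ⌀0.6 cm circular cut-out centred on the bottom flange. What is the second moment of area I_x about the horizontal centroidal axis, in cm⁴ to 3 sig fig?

I_x ≈ 8430 cm⁴

Split into non-overlapping primitives; take the origin at the lower-left of the bounding box.
Bottom flange: 22 × 1, A = 22 cm², y = 0.5 cm, Ī = 1.8333 cm⁴.
Web: 0.8 × 25, A = 20 cm², y = 13.5 cm, Ī = 1041.7 cm⁴.
Top flange: 22 × 1, A = 22 cm², y = 26.5 cm, Ī = 1.8333 cm⁴.
Hole (subtracted): ⌀0.6, A = 0.28274 cm², y = 0.5 cm, Ī = 0.0063617 cm⁴.
Centroid: ȳ = ΣA·y / ΣA = 13.558 cm.
Transfer each piece to the horizontal centroidal axis using Ī + A·d² with d = y − 13.558:
  bottom flange: d = -13.058 cm → contributes +3752.9 cm⁴
  web: d = -0.057687 cm → contributes +1041.7 cm⁴
  top flange: d = 12.942 cm → contributes +3686.9 cm⁴
  hole: d = -13.058 cm → contributes −48.215 cm⁴
Total I = 8433.3 cm⁴.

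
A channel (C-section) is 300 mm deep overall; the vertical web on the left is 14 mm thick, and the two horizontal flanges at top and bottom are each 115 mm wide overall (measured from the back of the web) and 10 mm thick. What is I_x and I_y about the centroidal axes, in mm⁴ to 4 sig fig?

Split into non-overlapping primitives; take the origin at the lower-left of the bounding box.
Web: 14 × 300, A = 4 200 mm², y = 150 mm, Ī = 31 500 000 mm⁴.
Top flange (beyond web): 101 × 10, A = 1 010 mm², y = 295 mm, Ī = 8416.67 mm⁴.
Bottom flange (beyond web): 101 × 10, A = 1 010 mm², y = 5 mm, Ī = 8416.67 mm⁴.
By symmetry the centroid is at mid-height, ȳ = 150 mm.
Transfer each piece to the centroidal x-axis using Ī + A·d² with d = y − 150:
  web: d = 0 mm → contributes +31 500 000 mm⁴
  top flange (beyond web): d = 145 mm → contributes +21 243 667 mm⁴
  bottom flange (beyond web): d = -145 mm → contributes +21 243 667 mm⁴
Total I = 73 987 333 mm⁴.
For the y-axis: x̄ = 25.6736 mm.
Repeating about the centroidal y-axis gives I_y = 6 295 451 mm⁴.

I_x ≈ 7.399 × 10⁷ mm⁴, I_y ≈ 6.295 × 10⁶ mm⁴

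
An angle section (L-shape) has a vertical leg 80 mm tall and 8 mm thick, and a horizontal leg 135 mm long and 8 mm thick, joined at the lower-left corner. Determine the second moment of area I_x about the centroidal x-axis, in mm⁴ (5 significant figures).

I_x ≈ 8.5564 × 10⁵ mm⁴

Break the section into simple shapes (no overlaps), measuring from the bottom-left corner of the bounding box.
Vertical leg: 8 × 80, A = 640 mm², y = 40 mm, Ī = 341333.3 mm⁴.
Horizontal leg (remainder): 127 × 8, A = 1 016 mm², y = 4 mm, Ī = 5418.667 mm⁴.
Centroid: ȳ = ΣA·y / ΣA = 17.91304 mm.
Transfer each piece to the centroidal x-axis using Ī + A·d² with d = y − 17.91304:
  vertical leg: d = 22.08696 mm → contributes +653546.9 mm⁴
  horizontal leg (remainder): d = -13.91304 mm → contributes +202088.6 mm⁴
Total I = 855635.5 mm⁴.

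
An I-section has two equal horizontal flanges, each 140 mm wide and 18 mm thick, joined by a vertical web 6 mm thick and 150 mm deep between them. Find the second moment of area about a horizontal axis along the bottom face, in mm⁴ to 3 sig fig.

I_base ≈ 8.88 × 10⁷ mm⁴

Decompose the section into non-overlapping parts with the origin at the bottom-left of its bounding rectangle.
Bottom flange: 140 × 18, A = 2 520 mm², y = 9 mm, Ī = 68 040 mm⁴.
Web: 6 × 150, A = 900 mm², y = 93 mm, Ī = 1 687 500 mm⁴.
Top flange: 140 × 18, A = 2 520 mm², y = 177 mm, Ī = 68 040 mm⁴.
Transfer each piece to the bottom edge using Ī + A·d² with d = y − 0:
  bottom flange: d = 9 mm → contributes +272 160 mm⁴
  web: d = 93 mm → contributes +9 471 600 mm⁴
  top flange: d = 177 mm → contributes +79 017 120 mm⁴
Total I = 88 760 880 mm⁴.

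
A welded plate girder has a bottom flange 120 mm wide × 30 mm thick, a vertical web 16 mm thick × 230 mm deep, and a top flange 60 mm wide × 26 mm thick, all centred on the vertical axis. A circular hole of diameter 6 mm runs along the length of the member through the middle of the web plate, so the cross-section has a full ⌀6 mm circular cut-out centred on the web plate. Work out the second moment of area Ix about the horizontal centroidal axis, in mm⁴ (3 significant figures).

Ix ≈ 9.48 × 10⁷ mm⁴

Treat the section as a set of non-overlapping primitives; coordinates are from the bounding-box lower-left.
Bottom plate: 120 × 30, A = 3 600 mm², y = 15 mm, Ī = 270 000 mm⁴.
Web plate: 16 × 230, A = 3 680 mm², y = 145 mm, Ī = 16 222 667 mm⁴.
Top plate: 60 × 26, A = 1 560 mm², y = 273 mm, Ī = 87 880 mm⁴.
Hole (subtracted): ⌀6, A = 28.274 mm², y = 145 mm, Ī = 63.617 mm⁴.
Centroid: ȳ = ΣA·y / ΣA = 114.55 mm.
Transfer each piece to the horizontal centroidal axis using Ī + A·d² with d = y − 114.55:
  bottom plate: d = -99.55 mm → contributes +35 946 489 mm⁴
  web plate: d = 30.45 mm → contributes +19 634 847 mm⁴
  top plate: d = 158.45 mm → contributes +39 254 034 mm⁴
  hole: d = 30.45 mm → contributes −26 280 mm⁴
Total I = 94 809 089 mm⁴.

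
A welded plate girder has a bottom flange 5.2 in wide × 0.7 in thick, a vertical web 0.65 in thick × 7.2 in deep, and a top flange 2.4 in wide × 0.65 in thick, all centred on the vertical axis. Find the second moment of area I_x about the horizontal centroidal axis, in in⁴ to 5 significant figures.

I_x ≈ 94.350 in⁴

Break the section into simple shapes (no overlaps), measuring from the bottom-left corner of the bounding box.
Bottom plate: 5.2 × 0.7, A = 3.64 in², y = 0.35 in, Ī = 0.1486333 in⁴.
Web plate: 0.65 × 7.2, A = 4.68 in², y = 4.3 in, Ī = 20.2176 in⁴.
Top plate: 2.4 × 0.65, A = 1.56 in², y = 8.225 in, Ī = 0.054925 in⁴.
Centroid: ȳ = ΣA·y / ΣA = 3.464474 in.
Transfer each piece to the horizontal centroidal axis using Ī + A·d² with d = y − 3.464474:
  bottom plate: d = -3.114474 in → contributes +35.45644 in⁴
  web plate: d = 0.8355263 in → contributes +23.48473 in⁴
  top plate: d = 4.760526 in → contributes +35.4086 in⁴
Total I = 94.34976 in⁴.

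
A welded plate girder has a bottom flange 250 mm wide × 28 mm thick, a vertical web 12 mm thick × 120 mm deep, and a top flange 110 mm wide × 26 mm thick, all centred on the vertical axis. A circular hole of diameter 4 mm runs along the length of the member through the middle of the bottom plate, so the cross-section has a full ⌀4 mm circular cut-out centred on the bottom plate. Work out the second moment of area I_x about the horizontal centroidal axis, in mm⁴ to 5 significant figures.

I_x ≈ 4.7430 × 10⁷ mm⁴

Break the section into simple shapes (no overlaps), measuring from the bottom-left corner of the bounding box.
Bottom plate: 250 × 28, A = 7 000 mm², y = 14 mm, Ī = 457333.3 mm⁴.
Web plate: 12 × 120, A = 1 440 mm², y = 88 mm, Ī = 1 728 000 mm⁴.
Top plate: 110 × 26, A = 2 860 mm², y = 161 mm, Ī = 161113.3 mm⁴.
Hole (subtracted): ⌀4, A = 12.56637 mm², y = 14 mm, Ī = 12.56637 mm⁴.
Centroid: ȳ = ΣA·y / ΣA = 60.68732 mm.
Transfer each piece to the horizontal centroidal axis using Ī + A·d² with d = y − 60.68732:
  bottom plate: d = -46.68732 mm → contributes +15 715 273 mm⁴
  web plate: d = 27.31268 mm → contributes +2 802 215 mm⁴
  top plate: d = 100.3127 mm → contributes +28 940 247 mm⁴
  hole: d = -46.68732 mm → contributes −27403.56 mm⁴
Total I = 47 430 331 mm⁴.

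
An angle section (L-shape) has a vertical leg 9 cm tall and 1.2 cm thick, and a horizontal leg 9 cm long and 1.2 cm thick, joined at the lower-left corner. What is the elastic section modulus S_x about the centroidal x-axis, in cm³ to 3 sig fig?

S_x ≈ 23.8 cm³

Split into non-overlapping primitives; take the origin at the lower-left of the bounding box.
Vertical leg: 1.2 × 9, A = 10.8 cm², y = 4.5 cm, Ī = 72.9 cm⁴.
Horizontal leg (remainder): 7.8 × 1.2, A = 9.36 cm², y = 0.6 cm, Ī = 1.1232 cm⁴.
Centroid: ȳ = ΣA·y / ΣA = 2.6893 cm.
Transfer each piece to the centroidal x-axis using Ī + A·d² with d = y − 2.6893:
  vertical leg: d = 1.8107 cm → contributes +108.31 cm⁴
  horizontal leg (remainder): d = -2.0893 cm → contributes +41.981 cm⁴
Total I = 150.29 cm⁴.
Extreme fibre distance c = 6.3107 cm; S = I/c = 23.815 cm³.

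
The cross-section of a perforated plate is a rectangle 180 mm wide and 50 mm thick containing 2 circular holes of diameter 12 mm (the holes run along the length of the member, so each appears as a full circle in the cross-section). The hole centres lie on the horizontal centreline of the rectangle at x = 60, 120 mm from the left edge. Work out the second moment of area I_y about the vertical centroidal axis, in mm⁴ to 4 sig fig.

I_y ≈ 2.409 × 10⁷ mm⁴

Break the section into simple shapes (no overlaps), measuring from the bottom-left corner of the bounding box.
Plate: 180 × 50, A = 9 000 mm², x = 90 mm, Ī = 24 300 000 mm⁴.
Hole 1 (subtracted): ⌀12, A = 113.097 mm², x = 60 mm, Ī = 1017.88 mm⁴.
Hole 2 (subtracted): ⌀12, A = 113.097 mm², x = 120 mm, Ī = 1017.88 mm⁴.
By symmetry the centroid is at mid-width, x̄ = 90 mm.
Transfer each piece to the vertical centroidal axis using Ī + A·d² with d = x − 90:
  plate: d = 0 mm → contributes +24 300 000 mm⁴
  hole 1: d = -30 mm → contributes −102 805 mm⁴
  hole 2: d = 30 mm → contributes −102 805 mm⁴
Total I = 24 094 389 mm⁴.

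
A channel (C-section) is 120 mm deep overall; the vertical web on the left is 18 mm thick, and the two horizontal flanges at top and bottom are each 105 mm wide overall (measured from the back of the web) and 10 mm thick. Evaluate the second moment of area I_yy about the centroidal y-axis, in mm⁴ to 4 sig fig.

Decompose the section into non-overlapping parts with the origin at the bottom-left of its bounding rectangle.
Web: 18 × 120, A = 2 160 mm², x = 9 mm, Ī = 58 320 mm⁴.
Top flange (beyond web): 87 × 10, A = 870 mm², x = 61.5 mm, Ī = 548 753 mm⁴.
Bottom flange (beyond web): 87 × 10, A = 870 mm², x = 61.5 mm, Ī = 548 753 mm⁴.
Centroid: x̄ = ΣA·x / ΣA = 32.4231 mm.
Transfer each piece to the centroidal y-axis using Ī + A·d² with d = x − 32.4231:
  web: d = -23.4231 mm → contributes +1 243 384 mm⁴
  top flange (beyond web): d = 29.0769 mm → contributes +1 284 309 mm⁴
  bottom flange (beyond web): d = 29.0769 mm → contributes +1 284 309 mm⁴
Total I = 3 812 002 mm⁴.

I_yy ≈ 3.812 × 10⁶ mm⁴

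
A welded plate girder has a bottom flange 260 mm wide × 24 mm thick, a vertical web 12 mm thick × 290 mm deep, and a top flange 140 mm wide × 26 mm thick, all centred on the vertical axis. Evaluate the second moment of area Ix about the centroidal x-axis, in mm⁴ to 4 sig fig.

Break the section into simple shapes (no overlaps), measuring from the bottom-left corner of the bounding box.
Bottom plate: 260 × 24, A = 6 240 mm², y = 12 mm, Ī = 299 520 mm⁴.
Web plate: 12 × 290, A = 3 480 mm², y = 169 mm, Ī = 24 389 000 mm⁴.
Top plate: 140 × 26, A = 3 640 mm², y = 327 mm, Ī = 205 053 mm⁴.
Centroid: ȳ = ΣA·y / ΣA = 138.719 mm.
Transfer each piece to the centroidal x-axis using Ī + A·d² with d = y − 138.719:
  bottom plate: d = -126.719 mm → contributes +100 498 908 mm⁴
  web plate: d = 30.2814 mm → contributes +27 580 040 mm⁴
  top plate: d = 188.281 mm → contributes +129 242 688 mm⁴
Total I = 257 321 635 mm⁴.

Ix ≈ 2.573 × 10⁸ mm⁴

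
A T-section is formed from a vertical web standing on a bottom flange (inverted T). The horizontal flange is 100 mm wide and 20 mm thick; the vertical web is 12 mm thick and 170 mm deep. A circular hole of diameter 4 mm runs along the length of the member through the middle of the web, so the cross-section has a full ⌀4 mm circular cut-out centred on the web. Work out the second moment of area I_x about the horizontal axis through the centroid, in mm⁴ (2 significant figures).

Decompose the section into non-overlapping parts with the origin at the bottom-left of its bounding rectangle.
Flange: 100 × 20, A = 2 000 mm², y = 10 mm, Ī = 66 667 mm⁴.
Web: 12 × 170, A = 2 040 mm², y = 105 mm, Ī = 4 913 000 mm⁴.
Hole (subtracted): ⌀4, A = 12.57 mm², y = 105 mm, Ī = 12.57 mm⁴.
Centroid: ȳ = ΣA·y / ΣA = 57.82 mm.
Transfer each piece to the horizontal axis through the centroid using Ī + A·d² with d = y − 57.82:
  flange: d = -47.82 mm → contributes +4 640 852 mm⁴
  web: d = 47.18 mm → contributes +9 453 259 mm⁴
  hole: d = 47.18 mm → contributes −27 980 mm⁴
Total I = 14 066 130 mm⁴.

I_x ≈ 1.4 × 10⁷ mm⁴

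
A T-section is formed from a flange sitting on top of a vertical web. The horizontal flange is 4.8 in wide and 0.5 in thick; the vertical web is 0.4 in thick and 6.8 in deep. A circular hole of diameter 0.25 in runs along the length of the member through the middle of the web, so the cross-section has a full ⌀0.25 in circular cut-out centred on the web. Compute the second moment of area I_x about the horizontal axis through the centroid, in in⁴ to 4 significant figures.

Treat the section as a set of non-overlapping primitives; coordinates are from the bounding-box lower-left.
Flange: 4.8 × 0.5, A = 2.4 in², y = 7.05 in, Ī = 0.05 in⁴.
Web: 0.4 × 6.8, A = 2.72 in², y = 3.4 in, Ī = 10.4811 in⁴.
Hole (subtracted): ⌀0.25, A = 0.0490874 in², y = 3.4 in, Ī = 0.000191748 in⁴.
Centroid: ȳ = ΣA·y / ΣA = 5.1275 in.
Transfer each piece to the horizontal axis through the centroid using Ī + A·d² with d = y − 5.1275:
  flange: d = 1.9225 in → contributes +8.92042 in⁴
  web: d = -1.7275 in → contributes +18.5982 in⁴
  hole: d = -1.7275 in → contributes −0.146681 in⁴
Total I = 27.372 in⁴.

I_x ≈ 27.37 in⁴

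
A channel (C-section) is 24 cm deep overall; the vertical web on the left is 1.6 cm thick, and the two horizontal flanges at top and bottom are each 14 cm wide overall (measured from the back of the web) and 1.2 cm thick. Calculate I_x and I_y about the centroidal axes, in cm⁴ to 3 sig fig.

Break the section into simple shapes (no overlaps), measuring from the bottom-left corner of the bounding box.
Web: 1.6 × 24, A = 38.4 cm², y = 12 cm, Ī = 1843.2 cm⁴.
Top flange (beyond web): 12.4 × 1.2, A = 14.88 cm², y = 23.4 cm, Ī = 1.7856 cm⁴.
Bottom flange (beyond web): 12.4 × 1.2, A = 14.88 cm², y = 0.6 cm, Ī = 1.7856 cm⁴.
By symmetry the centroid is at mid-height, ȳ = 12 cm.
Transfer each piece to the centroidal x-axis using Ī + A·d² with d = y − 12:
  web: d = 0 cm → contributes +1843.2 cm⁴
  top flange (beyond web): d = 11.4 cm → contributes +1935.6 cm⁴
  bottom flange (beyond web): d = -11.4 cm → contributes +1935.6 cm⁴
Total I = 5714.4 cm⁴.
For the y-axis: x̄ = 3.8563 cm.
Repeating about the centroidal y-axis gives I_y = 1211.1 cm⁴.

I_x ≈ 5710 cm⁴, I_y ≈ 1210 cm⁴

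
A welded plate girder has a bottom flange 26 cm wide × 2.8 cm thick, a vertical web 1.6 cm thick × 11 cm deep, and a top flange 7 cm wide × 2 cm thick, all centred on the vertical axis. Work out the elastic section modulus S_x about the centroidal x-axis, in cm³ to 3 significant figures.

Treat the section as a set of non-overlapping primitives; coordinates are from the bounding-box lower-left.
Bottom plate: 26 × 2.8, A = 72.8 cm², y = 1.4 cm, Ī = 47.563 cm⁴.
Web plate: 1.6 × 11, A = 17.6 cm², y = 8.3 cm, Ī = 177.47 cm⁴.
Top plate: 7 × 2, A = 14 cm², y = 14.8 cm, Ī = 4.6667 cm⁴.
Centroid: ȳ = ΣA·y / ΣA = 4.3602 cm.
Transfer each piece to the centroidal x-axis using Ī + A·d² with d = y − 4.3602:
  bottom plate: d = -2.9602 cm → contributes +685.47 cm⁴
  web plate: d = 3.9398 cm → contributes +450.66 cm⁴
  top plate: d = 10.44 cm → contributes +1530.5 cm⁴
Total I = 2666.7 cm⁴.
Extreme fibre distance c = 11.44 cm; S = I/c = 233.1 cm³.

S_x ≈ 233 cm³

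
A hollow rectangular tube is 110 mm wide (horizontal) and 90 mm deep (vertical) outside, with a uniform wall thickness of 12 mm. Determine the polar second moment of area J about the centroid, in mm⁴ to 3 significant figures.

J ≈ 1.11 × 10⁷ mm⁴

Decompose the section into non-overlapping parts with the origin at the bottom-left of its bounding rectangle.
Outer rectangle: 110 × 90, A = 9 900 mm², y = 45 mm, Ī = 6 682 500 mm⁴.
Inner void (subtracted): 86 × 66, A = 5 676 mm², y = 45 mm, Ī = 2 060 388 mm⁴.
By symmetry the centroid is at mid-height, ȳ = 45 mm.
All pieces are centred on the centroidal x-axis, so I = ΣĪ (holes subtracted) = 4 622 112 mm⁴.
Repeating about the centroidal y-axis gives I_y = 6 484 192 mm⁴.
Polar second moment: J = I_x + I_y = 11 106 304 mm⁴.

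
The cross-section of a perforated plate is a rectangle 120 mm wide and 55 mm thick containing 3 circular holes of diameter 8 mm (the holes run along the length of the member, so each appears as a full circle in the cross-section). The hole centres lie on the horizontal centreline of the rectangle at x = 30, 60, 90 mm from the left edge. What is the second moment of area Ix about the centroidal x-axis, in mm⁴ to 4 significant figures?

Ix ≈ 1.663 × 10⁶ mm⁴

Decompose the section into non-overlapping parts with the origin at the bottom-left of its bounding rectangle.
Plate: 120 × 55, A = 6 600 mm², y = 27.5 mm, Ī = 1 663 750 mm⁴.
Hole 1 (subtracted): ⌀8, A = 50.2655 mm², y = 27.5 mm, Ī = 201.062 mm⁴.
Hole 2 (subtracted): ⌀8, A = 50.2655 mm², y = 27.5 mm, Ī = 201.062 mm⁴.
Hole 3 (subtracted): ⌀8, A = 50.2655 mm², y = 27.5 mm, Ī = 201.062 mm⁴.
By symmetry the centroid is at mid-height, ȳ = 27.5 mm.
All pieces are centred on the centroidal x-axis, so I = ΣĪ (holes subtracted) = 1 663 147 mm⁴.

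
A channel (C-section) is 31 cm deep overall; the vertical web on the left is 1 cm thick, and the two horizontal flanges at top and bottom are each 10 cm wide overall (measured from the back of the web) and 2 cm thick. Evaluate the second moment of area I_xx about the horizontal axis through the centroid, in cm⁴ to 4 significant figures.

I_xx ≈ 1.006 × 10⁴ cm⁴

Treat the section as a set of non-overlapping primitives; coordinates are from the bounding-box lower-left.
Web: 1 × 31, A = 31 cm², y = 15.5 cm, Ī = 2482.58 cm⁴.
Top flange (beyond web): 9 × 2, A = 18 cm², y = 30 cm, Ī = 6 cm⁴.
Bottom flange (beyond web): 9 × 2, A = 18 cm², y = 1 cm, Ī = 6 cm⁴.
By symmetry the centroid is at mid-height, ȳ = 15.5 cm.
Transfer each piece to the horizontal axis through the centroid using Ī + A·d² with d = y − 15.5:
  web: d = 0 cm → contributes +2482.58 cm⁴
  top flange (beyond web): d = 14.5 cm → contributes +3790.5 cm⁴
  bottom flange (beyond web): d = -14.5 cm → contributes +3790.5 cm⁴
Total I = 10063.6 cm⁴.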